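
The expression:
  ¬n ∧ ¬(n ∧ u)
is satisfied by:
  {n: False}


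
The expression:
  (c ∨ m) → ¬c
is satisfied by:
  {c: False}


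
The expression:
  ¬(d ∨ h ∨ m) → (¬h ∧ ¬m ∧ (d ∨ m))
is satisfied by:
  {d: True, m: True, h: True}
  {d: True, m: True, h: False}
  {d: True, h: True, m: False}
  {d: True, h: False, m: False}
  {m: True, h: True, d: False}
  {m: True, h: False, d: False}
  {h: True, m: False, d: False}


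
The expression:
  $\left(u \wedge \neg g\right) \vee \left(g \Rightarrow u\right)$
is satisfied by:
  {u: True, g: False}
  {g: False, u: False}
  {g: True, u: True}


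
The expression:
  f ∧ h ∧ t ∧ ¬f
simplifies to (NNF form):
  False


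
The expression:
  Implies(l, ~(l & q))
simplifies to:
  ~l | ~q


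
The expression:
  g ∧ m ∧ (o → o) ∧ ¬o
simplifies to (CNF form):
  g ∧ m ∧ ¬o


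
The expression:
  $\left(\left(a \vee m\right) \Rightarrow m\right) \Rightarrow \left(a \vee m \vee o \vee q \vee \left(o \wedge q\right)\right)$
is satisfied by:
  {a: True, q: True, m: True, o: True}
  {a: True, q: True, m: True, o: False}
  {a: True, q: True, o: True, m: False}
  {a: True, q: True, o: False, m: False}
  {a: True, m: True, o: True, q: False}
  {a: True, m: True, o: False, q: False}
  {a: True, m: False, o: True, q: False}
  {a: True, m: False, o: False, q: False}
  {q: True, m: True, o: True, a: False}
  {q: True, m: True, o: False, a: False}
  {q: True, o: True, m: False, a: False}
  {q: True, o: False, m: False, a: False}
  {m: True, o: True, q: False, a: False}
  {m: True, q: False, o: False, a: False}
  {o: True, q: False, m: False, a: False}


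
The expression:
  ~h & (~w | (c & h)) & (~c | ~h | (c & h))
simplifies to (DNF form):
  ~h & ~w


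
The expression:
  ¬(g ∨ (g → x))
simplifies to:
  False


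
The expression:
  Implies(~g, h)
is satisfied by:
  {g: True, h: True}
  {g: True, h: False}
  {h: True, g: False}


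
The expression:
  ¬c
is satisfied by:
  {c: False}


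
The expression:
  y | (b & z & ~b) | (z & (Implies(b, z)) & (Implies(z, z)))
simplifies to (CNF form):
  y | z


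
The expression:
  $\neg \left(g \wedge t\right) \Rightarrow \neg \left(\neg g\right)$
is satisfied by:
  {g: True}


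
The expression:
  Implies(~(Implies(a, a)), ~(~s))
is always true.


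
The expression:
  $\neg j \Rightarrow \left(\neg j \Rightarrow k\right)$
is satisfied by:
  {k: True, j: True}
  {k: True, j: False}
  {j: True, k: False}


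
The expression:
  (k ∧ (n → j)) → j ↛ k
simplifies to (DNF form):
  (n ∧ ¬j) ∨ ¬k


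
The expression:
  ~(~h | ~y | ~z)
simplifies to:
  h & y & z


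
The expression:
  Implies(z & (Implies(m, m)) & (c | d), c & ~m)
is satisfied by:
  {m: False, c: False, z: False, d: False}
  {d: True, m: False, c: False, z: False}
  {c: True, d: False, m: False, z: False}
  {d: True, c: True, m: False, z: False}
  {m: True, d: False, c: False, z: False}
  {d: True, m: True, c: False, z: False}
  {c: True, m: True, d: False, z: False}
  {d: True, c: True, m: True, z: False}
  {z: True, d: False, m: False, c: False}
  {z: True, c: True, d: False, m: False}
  {z: True, d: True, c: True, m: False}
  {z: True, m: True, d: False, c: False}


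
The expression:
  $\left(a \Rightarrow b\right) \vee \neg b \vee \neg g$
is always true.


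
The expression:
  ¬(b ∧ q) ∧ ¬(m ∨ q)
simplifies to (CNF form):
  ¬m ∧ ¬q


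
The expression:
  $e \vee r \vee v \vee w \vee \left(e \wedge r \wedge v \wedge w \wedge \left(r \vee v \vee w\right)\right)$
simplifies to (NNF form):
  $e \vee r \vee v \vee w$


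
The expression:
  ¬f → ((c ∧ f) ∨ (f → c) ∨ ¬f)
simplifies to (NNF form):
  True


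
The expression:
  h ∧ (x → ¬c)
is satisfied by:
  {h: True, c: False, x: False}
  {h: True, x: True, c: False}
  {h: True, c: True, x: False}


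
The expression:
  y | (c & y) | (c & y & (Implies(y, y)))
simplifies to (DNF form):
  y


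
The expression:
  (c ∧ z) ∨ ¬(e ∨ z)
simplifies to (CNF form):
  (c ∨ ¬e) ∧ (c ∨ ¬z) ∧ (z ∨ ¬e) ∧ (z ∨ ¬z)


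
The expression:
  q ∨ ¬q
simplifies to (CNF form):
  True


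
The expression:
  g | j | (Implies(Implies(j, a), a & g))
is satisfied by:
  {g: True, j: True}
  {g: True, j: False}
  {j: True, g: False}


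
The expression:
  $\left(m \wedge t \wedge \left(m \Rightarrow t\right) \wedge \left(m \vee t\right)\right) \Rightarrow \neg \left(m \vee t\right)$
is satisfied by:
  {m: False, t: False}
  {t: True, m: False}
  {m: True, t: False}


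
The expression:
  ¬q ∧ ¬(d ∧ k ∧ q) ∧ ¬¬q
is never true.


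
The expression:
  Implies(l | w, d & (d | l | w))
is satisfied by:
  {d: True, w: False, l: False}
  {d: True, l: True, w: False}
  {d: True, w: True, l: False}
  {d: True, l: True, w: True}
  {l: False, w: False, d: False}


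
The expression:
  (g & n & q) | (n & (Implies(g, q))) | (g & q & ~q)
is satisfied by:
  {q: True, n: True, g: False}
  {n: True, g: False, q: False}
  {q: True, g: True, n: True}


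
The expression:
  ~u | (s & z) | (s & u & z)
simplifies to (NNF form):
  ~u | (s & z)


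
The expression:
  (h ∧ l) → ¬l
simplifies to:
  ¬h ∨ ¬l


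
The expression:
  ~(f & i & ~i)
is always true.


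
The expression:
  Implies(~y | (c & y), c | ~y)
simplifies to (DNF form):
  True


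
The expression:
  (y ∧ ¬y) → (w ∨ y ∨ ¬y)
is always true.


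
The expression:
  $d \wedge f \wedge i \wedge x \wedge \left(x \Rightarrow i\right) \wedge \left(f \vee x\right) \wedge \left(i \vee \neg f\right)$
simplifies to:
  $d \wedge f \wedge i \wedge x$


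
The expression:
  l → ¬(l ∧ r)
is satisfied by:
  {l: False, r: False}
  {r: True, l: False}
  {l: True, r: False}


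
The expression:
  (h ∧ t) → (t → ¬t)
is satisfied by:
  {h: False, t: False}
  {t: True, h: False}
  {h: True, t: False}


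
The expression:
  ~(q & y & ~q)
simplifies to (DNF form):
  True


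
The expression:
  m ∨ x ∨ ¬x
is always true.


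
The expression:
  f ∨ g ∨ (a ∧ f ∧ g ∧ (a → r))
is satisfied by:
  {g: True, f: True}
  {g: True, f: False}
  {f: True, g: False}


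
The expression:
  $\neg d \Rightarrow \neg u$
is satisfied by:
  {d: True, u: False}
  {u: False, d: False}
  {u: True, d: True}


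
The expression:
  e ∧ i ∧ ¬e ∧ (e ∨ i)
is never true.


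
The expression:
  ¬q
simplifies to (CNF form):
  ¬q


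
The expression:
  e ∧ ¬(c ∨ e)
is never true.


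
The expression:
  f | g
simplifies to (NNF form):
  f | g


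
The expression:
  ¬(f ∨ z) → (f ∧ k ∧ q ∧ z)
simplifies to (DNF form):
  f ∨ z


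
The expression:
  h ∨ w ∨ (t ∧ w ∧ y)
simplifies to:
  h ∨ w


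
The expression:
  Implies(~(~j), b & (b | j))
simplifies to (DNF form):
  b | ~j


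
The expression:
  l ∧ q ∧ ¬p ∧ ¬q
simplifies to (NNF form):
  False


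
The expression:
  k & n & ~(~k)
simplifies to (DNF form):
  k & n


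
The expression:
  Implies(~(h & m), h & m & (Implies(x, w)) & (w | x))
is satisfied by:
  {h: True, m: True}


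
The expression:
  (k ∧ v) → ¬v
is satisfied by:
  {k: False, v: False}
  {v: True, k: False}
  {k: True, v: False}


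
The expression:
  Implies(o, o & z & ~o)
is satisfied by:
  {o: False}


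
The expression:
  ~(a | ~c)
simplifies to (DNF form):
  c & ~a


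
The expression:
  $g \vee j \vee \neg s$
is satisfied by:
  {j: True, g: True, s: False}
  {j: True, s: False, g: False}
  {g: True, s: False, j: False}
  {g: False, s: False, j: False}
  {j: True, g: True, s: True}
  {j: True, s: True, g: False}
  {g: True, s: True, j: False}


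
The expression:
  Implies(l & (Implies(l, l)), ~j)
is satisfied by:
  {l: False, j: False}
  {j: True, l: False}
  {l: True, j: False}


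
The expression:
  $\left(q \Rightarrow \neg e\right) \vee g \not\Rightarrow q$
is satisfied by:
  {e: False, q: False}
  {q: True, e: False}
  {e: True, q: False}


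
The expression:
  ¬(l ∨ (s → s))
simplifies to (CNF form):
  False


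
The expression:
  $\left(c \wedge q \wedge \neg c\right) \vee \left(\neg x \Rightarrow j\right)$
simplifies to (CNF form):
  $j \vee x$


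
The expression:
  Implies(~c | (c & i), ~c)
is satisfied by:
  {c: False, i: False}
  {i: True, c: False}
  {c: True, i: False}


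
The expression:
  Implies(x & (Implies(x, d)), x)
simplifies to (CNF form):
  True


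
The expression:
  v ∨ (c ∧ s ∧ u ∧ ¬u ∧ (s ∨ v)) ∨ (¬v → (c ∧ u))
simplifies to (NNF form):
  v ∨ (c ∧ u)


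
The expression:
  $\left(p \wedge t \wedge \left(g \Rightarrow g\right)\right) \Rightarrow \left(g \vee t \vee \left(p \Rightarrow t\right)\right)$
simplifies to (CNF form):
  $\text{True}$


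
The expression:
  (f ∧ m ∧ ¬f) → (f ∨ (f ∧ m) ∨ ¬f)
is always true.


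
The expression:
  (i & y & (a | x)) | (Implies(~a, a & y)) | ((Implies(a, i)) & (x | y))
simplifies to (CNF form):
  a | x | y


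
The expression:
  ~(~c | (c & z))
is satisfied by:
  {c: True, z: False}


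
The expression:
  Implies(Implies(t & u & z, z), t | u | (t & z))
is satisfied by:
  {t: True, u: True}
  {t: True, u: False}
  {u: True, t: False}


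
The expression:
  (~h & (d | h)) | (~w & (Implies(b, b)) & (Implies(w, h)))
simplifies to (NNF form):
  ~w | (d & ~h)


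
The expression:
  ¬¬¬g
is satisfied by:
  {g: False}


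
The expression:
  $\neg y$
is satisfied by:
  {y: False}


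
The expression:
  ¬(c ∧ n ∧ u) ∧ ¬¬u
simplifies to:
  u ∧ (¬c ∨ ¬n)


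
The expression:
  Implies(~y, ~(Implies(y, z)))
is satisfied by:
  {y: True}


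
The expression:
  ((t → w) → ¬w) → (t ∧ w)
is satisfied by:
  {w: True}


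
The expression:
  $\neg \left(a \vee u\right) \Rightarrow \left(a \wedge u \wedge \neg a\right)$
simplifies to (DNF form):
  $a \vee u$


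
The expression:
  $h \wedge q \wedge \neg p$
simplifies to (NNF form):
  $h \wedge q \wedge \neg p$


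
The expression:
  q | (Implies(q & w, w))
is always true.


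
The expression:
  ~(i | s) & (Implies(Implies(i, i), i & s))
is never true.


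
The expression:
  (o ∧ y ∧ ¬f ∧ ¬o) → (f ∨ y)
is always true.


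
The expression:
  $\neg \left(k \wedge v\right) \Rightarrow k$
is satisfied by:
  {k: True}


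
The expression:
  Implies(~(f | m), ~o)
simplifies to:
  f | m | ~o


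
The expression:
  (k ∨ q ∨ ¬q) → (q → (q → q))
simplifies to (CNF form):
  True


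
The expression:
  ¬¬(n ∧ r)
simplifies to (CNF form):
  n ∧ r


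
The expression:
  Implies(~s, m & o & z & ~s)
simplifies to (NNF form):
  s | (m & o & z)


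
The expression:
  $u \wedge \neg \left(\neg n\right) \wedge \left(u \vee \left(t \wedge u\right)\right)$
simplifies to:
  $n \wedge u$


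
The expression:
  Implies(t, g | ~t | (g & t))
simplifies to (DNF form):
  g | ~t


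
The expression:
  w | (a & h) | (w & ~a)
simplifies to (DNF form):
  w | (a & h)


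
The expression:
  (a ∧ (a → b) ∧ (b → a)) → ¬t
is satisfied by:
  {t: False, a: False, b: False}
  {b: True, t: False, a: False}
  {a: True, t: False, b: False}
  {b: True, a: True, t: False}
  {t: True, b: False, a: False}
  {b: True, t: True, a: False}
  {a: True, t: True, b: False}


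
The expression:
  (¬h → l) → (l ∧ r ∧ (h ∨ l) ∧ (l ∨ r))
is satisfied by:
  {r: True, h: False, l: False}
  {h: False, l: False, r: False}
  {l: True, r: True, h: False}
  {l: True, r: True, h: True}


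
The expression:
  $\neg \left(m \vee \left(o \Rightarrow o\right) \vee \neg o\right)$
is never true.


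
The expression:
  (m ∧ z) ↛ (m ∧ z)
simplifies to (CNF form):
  False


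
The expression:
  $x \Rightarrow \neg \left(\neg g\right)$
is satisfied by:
  {g: True, x: False}
  {x: False, g: False}
  {x: True, g: True}


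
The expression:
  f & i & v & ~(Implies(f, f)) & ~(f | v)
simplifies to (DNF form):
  False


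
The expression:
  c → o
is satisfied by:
  {o: True, c: False}
  {c: False, o: False}
  {c: True, o: True}


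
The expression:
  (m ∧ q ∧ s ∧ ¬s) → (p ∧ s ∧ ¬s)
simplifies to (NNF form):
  True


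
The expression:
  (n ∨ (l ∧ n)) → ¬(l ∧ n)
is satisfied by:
  {l: False, n: False}
  {n: True, l: False}
  {l: True, n: False}


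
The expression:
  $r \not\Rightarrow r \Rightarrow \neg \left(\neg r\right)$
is always true.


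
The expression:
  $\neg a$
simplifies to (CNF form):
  $\neg a$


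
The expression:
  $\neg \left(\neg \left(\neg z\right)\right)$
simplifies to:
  $\neg z$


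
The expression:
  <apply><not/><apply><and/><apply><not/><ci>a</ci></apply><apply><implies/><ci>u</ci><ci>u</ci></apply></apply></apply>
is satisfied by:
  {a: True}


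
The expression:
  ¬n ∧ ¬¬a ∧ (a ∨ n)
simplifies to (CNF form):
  a ∧ ¬n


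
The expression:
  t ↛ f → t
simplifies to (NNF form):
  True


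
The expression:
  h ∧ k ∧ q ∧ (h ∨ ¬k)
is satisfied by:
  {h: True, q: True, k: True}


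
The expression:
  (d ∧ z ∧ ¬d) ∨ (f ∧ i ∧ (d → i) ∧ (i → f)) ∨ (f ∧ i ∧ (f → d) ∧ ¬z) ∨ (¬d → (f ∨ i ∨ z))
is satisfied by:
  {i: True, d: True, z: True, f: True}
  {i: True, d: True, z: True, f: False}
  {i: True, d: True, f: True, z: False}
  {i: True, d: True, f: False, z: False}
  {i: True, z: True, f: True, d: False}
  {i: True, z: True, f: False, d: False}
  {i: True, z: False, f: True, d: False}
  {i: True, z: False, f: False, d: False}
  {d: True, z: True, f: True, i: False}
  {d: True, z: True, f: False, i: False}
  {d: True, f: True, z: False, i: False}
  {d: True, f: False, z: False, i: False}
  {z: True, f: True, d: False, i: False}
  {z: True, d: False, f: False, i: False}
  {f: True, d: False, z: False, i: False}


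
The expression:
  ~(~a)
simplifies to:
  a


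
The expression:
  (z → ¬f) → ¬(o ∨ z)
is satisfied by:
  {f: True, o: False, z: False}
  {f: False, o: False, z: False}
  {z: True, f: True, o: False}
  {z: True, o: True, f: True}


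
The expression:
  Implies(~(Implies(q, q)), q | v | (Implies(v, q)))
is always true.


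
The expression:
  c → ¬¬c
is always true.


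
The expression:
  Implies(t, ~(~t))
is always true.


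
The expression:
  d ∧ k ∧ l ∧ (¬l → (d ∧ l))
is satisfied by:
  {k: True, d: True, l: True}


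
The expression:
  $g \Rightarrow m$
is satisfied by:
  {m: True, g: False}
  {g: False, m: False}
  {g: True, m: True}


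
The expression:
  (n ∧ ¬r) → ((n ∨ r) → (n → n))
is always true.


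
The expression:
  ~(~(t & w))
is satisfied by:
  {t: True, w: True}


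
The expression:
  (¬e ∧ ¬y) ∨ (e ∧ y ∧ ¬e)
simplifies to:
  ¬e ∧ ¬y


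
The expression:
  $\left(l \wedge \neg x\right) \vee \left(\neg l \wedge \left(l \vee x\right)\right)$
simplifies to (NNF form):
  $\left(l \wedge \neg x\right) \vee \left(x \wedge \neg l\right)$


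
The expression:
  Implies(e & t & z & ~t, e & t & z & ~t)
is always true.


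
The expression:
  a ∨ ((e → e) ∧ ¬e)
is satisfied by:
  {a: True, e: False}
  {e: False, a: False}
  {e: True, a: True}


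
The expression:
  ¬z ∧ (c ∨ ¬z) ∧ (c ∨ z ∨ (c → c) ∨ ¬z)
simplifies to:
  ¬z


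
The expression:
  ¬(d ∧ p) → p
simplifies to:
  p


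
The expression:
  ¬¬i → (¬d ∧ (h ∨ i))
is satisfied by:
  {d: False, i: False}
  {i: True, d: False}
  {d: True, i: False}


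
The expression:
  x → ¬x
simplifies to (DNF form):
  ¬x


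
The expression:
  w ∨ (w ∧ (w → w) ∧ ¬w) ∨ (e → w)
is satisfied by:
  {w: True, e: False}
  {e: False, w: False}
  {e: True, w: True}


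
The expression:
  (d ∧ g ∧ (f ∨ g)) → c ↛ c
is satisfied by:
  {g: False, d: False}
  {d: True, g: False}
  {g: True, d: False}


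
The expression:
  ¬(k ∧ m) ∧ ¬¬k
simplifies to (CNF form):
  k ∧ ¬m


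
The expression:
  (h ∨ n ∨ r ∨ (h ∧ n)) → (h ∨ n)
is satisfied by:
  {n: True, h: True, r: False}
  {n: True, h: False, r: False}
  {h: True, n: False, r: False}
  {n: False, h: False, r: False}
  {r: True, n: True, h: True}
  {r: True, n: True, h: False}
  {r: True, h: True, n: False}


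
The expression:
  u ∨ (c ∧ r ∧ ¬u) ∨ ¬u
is always true.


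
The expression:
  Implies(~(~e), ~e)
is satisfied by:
  {e: False}


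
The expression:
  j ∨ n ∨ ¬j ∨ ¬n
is always true.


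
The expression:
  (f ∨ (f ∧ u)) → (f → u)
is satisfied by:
  {u: True, f: False}
  {f: False, u: False}
  {f: True, u: True}


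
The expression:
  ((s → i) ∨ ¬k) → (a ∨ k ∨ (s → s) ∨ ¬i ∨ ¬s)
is always true.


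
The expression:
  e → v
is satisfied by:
  {v: True, e: False}
  {e: False, v: False}
  {e: True, v: True}


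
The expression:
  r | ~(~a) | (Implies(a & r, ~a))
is always true.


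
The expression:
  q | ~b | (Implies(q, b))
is always true.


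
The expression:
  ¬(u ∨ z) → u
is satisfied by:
  {z: True, u: True}
  {z: True, u: False}
  {u: True, z: False}


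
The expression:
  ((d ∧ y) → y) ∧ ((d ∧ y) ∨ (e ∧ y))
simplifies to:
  y ∧ (d ∨ e)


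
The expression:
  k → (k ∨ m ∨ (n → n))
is always true.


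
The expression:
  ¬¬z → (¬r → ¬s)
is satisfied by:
  {r: True, s: False, z: False}
  {s: False, z: False, r: False}
  {r: True, z: True, s: False}
  {z: True, s: False, r: False}
  {r: True, s: True, z: False}
  {s: True, r: False, z: False}
  {r: True, z: True, s: True}


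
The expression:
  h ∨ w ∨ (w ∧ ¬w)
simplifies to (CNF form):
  h ∨ w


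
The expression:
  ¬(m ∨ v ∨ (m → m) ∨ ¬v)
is never true.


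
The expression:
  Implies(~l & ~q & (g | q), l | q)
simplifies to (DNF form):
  l | q | ~g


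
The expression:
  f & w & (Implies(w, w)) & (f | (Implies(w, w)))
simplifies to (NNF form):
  f & w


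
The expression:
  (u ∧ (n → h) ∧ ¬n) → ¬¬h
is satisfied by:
  {n: True, h: True, u: False}
  {n: True, u: False, h: False}
  {h: True, u: False, n: False}
  {h: False, u: False, n: False}
  {n: True, h: True, u: True}
  {n: True, u: True, h: False}
  {h: True, u: True, n: False}


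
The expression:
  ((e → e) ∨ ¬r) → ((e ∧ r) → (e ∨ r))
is always true.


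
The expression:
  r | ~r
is always true.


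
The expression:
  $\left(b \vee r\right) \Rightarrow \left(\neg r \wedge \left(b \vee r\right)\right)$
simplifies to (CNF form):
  $\neg r$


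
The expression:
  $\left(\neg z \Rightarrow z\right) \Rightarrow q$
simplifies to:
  $q \vee \neg z$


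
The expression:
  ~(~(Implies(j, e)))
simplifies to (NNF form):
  e | ~j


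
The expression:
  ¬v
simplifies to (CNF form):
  ¬v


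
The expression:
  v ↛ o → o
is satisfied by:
  {o: True, v: False}
  {v: False, o: False}
  {v: True, o: True}


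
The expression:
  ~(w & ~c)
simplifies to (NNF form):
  c | ~w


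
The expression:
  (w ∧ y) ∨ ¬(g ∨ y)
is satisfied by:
  {w: True, g: False, y: False}
  {w: False, g: False, y: False}
  {y: True, w: True, g: False}
  {y: True, g: True, w: True}


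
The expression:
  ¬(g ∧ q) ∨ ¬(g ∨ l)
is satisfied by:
  {g: False, q: False}
  {q: True, g: False}
  {g: True, q: False}


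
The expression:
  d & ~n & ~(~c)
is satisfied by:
  {c: True, d: True, n: False}


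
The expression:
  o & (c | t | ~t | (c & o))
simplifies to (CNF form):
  o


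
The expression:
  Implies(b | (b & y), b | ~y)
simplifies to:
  True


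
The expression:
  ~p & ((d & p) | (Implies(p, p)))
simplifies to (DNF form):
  ~p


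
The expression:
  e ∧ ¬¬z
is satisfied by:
  {z: True, e: True}


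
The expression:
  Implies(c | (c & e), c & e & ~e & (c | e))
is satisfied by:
  {c: False}


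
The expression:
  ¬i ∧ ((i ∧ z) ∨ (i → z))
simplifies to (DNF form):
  ¬i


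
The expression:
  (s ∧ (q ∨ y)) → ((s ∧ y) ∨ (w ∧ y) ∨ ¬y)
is always true.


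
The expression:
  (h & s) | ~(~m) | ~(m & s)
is always true.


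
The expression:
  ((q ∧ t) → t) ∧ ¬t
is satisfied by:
  {t: False}


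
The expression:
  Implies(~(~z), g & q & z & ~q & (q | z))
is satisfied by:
  {z: False}


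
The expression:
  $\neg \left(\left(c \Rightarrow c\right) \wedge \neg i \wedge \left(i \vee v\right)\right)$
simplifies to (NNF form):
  $i \vee \neg v$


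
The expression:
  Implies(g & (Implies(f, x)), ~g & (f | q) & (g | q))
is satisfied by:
  {f: True, x: False, g: False}
  {x: False, g: False, f: False}
  {f: True, x: True, g: False}
  {x: True, f: False, g: False}
  {g: True, f: True, x: False}


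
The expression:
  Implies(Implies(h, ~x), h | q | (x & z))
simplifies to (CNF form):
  (h | q | x) & (h | q | z)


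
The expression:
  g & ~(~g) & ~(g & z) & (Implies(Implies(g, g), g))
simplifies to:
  g & ~z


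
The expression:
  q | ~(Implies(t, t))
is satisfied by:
  {q: True}


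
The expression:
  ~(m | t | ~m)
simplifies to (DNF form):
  False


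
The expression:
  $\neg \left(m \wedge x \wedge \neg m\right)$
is always true.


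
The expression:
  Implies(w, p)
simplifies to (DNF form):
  p | ~w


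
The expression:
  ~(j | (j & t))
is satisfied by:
  {j: False}


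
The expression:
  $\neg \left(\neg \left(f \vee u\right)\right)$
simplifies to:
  $f \vee u$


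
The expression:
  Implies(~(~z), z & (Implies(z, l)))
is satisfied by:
  {l: True, z: False}
  {z: False, l: False}
  {z: True, l: True}


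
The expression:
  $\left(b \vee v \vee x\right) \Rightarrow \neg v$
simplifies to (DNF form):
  $\neg v$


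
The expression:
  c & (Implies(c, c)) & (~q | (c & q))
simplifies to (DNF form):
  c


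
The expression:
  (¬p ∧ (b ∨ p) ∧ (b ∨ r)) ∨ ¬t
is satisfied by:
  {b: True, p: False, t: False}
  {p: False, t: False, b: False}
  {b: True, p: True, t: False}
  {p: True, b: False, t: False}
  {t: True, b: True, p: False}


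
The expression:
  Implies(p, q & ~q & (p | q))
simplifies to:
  ~p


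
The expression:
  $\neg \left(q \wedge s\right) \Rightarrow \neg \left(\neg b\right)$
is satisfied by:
  {b: True, q: True, s: True}
  {b: True, q: True, s: False}
  {b: True, s: True, q: False}
  {b: True, s: False, q: False}
  {q: True, s: True, b: False}


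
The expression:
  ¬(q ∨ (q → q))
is never true.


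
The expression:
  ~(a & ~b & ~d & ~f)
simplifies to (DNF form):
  b | d | f | ~a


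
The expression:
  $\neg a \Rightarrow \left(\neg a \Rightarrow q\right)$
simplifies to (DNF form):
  $a \vee q$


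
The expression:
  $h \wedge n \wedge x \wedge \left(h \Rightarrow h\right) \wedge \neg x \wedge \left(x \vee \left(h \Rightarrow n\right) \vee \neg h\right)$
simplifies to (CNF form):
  $\text{False}$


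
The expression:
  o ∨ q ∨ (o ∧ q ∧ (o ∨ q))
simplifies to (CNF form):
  o ∨ q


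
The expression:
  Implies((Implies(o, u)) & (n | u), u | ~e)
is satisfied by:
  {o: True, u: True, e: False, n: False}
  {o: True, e: False, u: False, n: False}
  {u: True, o: False, e: False, n: False}
  {o: False, e: False, u: False, n: False}
  {n: True, o: True, u: True, e: False}
  {n: True, o: True, e: False, u: False}
  {n: True, u: True, o: False, e: False}
  {n: True, o: False, e: False, u: False}
  {o: True, e: True, u: True, n: False}
  {o: True, e: True, n: False, u: False}
  {e: True, u: True, n: False, o: False}
  {e: True, n: False, u: False, o: False}
  {o: True, e: True, n: True, u: True}
  {o: True, e: True, n: True, u: False}
  {e: True, n: True, u: True, o: False}


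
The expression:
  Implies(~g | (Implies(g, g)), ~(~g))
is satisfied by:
  {g: True}


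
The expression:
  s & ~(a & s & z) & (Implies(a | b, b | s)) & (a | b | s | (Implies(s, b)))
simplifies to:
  s & (~a | ~z)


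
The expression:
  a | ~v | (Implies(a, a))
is always true.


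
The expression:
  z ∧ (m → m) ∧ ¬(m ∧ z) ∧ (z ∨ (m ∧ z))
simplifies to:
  z ∧ ¬m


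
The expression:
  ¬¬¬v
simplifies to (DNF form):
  ¬v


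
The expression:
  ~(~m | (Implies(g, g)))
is never true.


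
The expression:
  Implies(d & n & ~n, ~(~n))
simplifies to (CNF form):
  True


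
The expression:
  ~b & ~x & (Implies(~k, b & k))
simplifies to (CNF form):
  k & ~b & ~x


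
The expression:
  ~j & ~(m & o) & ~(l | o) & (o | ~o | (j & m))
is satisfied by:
  {o: False, l: False, j: False}


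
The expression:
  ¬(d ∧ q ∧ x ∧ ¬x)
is always true.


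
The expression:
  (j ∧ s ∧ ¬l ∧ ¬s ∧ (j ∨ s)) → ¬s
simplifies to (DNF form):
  True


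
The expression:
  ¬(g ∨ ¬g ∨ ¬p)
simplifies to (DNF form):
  False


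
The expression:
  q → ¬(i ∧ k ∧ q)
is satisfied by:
  {k: False, q: False, i: False}
  {i: True, k: False, q: False}
  {q: True, k: False, i: False}
  {i: True, q: True, k: False}
  {k: True, i: False, q: False}
  {i: True, k: True, q: False}
  {q: True, k: True, i: False}


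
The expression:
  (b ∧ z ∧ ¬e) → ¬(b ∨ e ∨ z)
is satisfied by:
  {e: True, z: False, b: False}
  {e: False, z: False, b: False}
  {b: True, e: True, z: False}
  {b: True, e: False, z: False}
  {z: True, e: True, b: False}
  {z: True, e: False, b: False}
  {z: True, b: True, e: True}


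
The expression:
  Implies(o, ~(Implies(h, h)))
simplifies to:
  ~o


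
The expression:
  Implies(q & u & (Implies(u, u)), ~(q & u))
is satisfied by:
  {u: False, q: False}
  {q: True, u: False}
  {u: True, q: False}


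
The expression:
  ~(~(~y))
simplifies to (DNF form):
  ~y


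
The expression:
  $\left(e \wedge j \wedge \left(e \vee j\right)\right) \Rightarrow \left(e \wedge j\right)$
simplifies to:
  $\text{True}$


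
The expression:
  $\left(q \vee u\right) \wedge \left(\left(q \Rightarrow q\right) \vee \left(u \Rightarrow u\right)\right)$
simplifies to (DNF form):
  $q \vee u$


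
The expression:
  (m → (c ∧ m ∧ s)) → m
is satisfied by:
  {m: True}


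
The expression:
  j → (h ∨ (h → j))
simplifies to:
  True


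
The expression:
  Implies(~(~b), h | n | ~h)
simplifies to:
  True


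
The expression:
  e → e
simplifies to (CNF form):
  True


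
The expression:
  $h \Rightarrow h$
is always true.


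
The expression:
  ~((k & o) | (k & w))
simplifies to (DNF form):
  ~k | (~o & ~w)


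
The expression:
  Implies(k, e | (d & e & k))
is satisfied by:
  {e: True, k: False}
  {k: False, e: False}
  {k: True, e: True}


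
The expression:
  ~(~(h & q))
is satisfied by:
  {h: True, q: True}


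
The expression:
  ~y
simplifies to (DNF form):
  ~y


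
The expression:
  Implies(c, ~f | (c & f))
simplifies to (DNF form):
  True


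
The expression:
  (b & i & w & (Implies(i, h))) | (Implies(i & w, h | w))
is always true.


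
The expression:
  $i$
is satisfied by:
  {i: True}


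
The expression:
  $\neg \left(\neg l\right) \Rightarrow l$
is always true.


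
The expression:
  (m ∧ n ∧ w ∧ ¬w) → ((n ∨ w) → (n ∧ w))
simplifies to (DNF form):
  True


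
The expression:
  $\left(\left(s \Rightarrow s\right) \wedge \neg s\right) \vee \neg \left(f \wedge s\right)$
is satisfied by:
  {s: False, f: False}
  {f: True, s: False}
  {s: True, f: False}


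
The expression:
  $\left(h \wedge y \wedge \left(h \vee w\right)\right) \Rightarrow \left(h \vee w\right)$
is always true.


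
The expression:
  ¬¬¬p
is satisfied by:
  {p: False}


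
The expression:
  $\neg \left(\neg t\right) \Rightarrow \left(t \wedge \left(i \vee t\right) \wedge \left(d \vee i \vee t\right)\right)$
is always true.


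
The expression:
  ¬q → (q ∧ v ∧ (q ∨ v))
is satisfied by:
  {q: True}


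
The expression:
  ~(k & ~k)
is always true.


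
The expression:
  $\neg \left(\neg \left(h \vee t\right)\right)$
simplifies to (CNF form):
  $h \vee t$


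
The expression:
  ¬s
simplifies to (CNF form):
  ¬s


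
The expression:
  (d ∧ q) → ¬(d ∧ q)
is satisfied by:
  {q: False, d: False}
  {d: True, q: False}
  {q: True, d: False}


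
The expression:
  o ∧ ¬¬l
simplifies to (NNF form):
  l ∧ o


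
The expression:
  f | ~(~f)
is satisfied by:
  {f: True}


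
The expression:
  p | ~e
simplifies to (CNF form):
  p | ~e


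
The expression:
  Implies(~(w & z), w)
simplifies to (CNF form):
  w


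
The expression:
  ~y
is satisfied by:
  {y: False}


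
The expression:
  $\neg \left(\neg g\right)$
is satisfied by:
  {g: True}


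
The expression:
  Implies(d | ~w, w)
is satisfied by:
  {w: True}


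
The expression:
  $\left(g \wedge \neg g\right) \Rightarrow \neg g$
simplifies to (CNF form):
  $\text{True}$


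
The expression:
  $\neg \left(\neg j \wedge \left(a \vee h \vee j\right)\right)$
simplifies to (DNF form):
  $j \vee \left(\neg a \wedge \neg h\right)$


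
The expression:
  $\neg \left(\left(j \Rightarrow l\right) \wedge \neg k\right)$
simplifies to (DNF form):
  $k \vee \left(j \wedge \neg l\right)$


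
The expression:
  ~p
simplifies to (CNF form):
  ~p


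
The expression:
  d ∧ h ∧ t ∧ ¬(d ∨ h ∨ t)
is never true.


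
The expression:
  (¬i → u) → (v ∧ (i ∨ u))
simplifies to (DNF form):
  v ∨ (¬i ∧ ¬u)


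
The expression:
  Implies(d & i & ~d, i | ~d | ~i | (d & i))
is always true.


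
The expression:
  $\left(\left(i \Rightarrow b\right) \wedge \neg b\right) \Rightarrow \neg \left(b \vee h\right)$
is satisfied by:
  {i: True, b: True, h: False}
  {i: True, h: False, b: False}
  {b: True, h: False, i: False}
  {b: False, h: False, i: False}
  {i: True, b: True, h: True}
  {i: True, h: True, b: False}
  {b: True, h: True, i: False}


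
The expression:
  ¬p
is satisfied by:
  {p: False}


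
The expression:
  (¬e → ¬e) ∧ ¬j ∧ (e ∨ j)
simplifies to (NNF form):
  e ∧ ¬j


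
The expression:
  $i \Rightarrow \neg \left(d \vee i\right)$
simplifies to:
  $\neg i$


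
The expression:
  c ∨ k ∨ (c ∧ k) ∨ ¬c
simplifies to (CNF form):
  True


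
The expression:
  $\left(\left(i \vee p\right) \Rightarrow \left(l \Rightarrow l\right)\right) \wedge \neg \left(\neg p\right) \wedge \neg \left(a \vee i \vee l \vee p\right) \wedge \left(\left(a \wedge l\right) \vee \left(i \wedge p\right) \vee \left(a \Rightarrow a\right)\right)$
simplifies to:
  $\text{False}$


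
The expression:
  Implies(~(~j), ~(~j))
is always true.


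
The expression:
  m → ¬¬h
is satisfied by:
  {h: True, m: False}
  {m: False, h: False}
  {m: True, h: True}


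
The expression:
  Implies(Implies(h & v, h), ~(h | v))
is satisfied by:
  {v: False, h: False}


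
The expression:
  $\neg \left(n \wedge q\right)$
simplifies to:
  $\neg n \vee \neg q$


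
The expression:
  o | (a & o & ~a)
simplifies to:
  o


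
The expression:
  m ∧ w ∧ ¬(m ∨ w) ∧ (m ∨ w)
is never true.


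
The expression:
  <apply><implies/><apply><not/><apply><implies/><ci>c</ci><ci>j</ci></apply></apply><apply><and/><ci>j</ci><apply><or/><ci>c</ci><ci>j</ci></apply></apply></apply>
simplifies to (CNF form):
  <apply><or/><ci>j</ci><apply><not/><ci>c</ci></apply></apply>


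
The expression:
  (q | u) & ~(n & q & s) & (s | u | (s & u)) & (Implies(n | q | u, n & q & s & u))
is never true.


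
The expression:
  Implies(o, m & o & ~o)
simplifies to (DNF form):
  ~o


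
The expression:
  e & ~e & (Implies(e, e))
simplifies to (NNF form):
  False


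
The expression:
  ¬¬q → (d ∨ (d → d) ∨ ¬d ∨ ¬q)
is always true.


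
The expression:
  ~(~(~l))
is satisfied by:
  {l: False}


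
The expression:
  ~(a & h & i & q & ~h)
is always true.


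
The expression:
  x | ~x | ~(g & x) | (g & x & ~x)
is always true.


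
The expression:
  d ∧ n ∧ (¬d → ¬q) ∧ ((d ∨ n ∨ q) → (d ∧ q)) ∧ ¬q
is never true.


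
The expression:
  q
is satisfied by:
  {q: True}


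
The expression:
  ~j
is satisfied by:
  {j: False}


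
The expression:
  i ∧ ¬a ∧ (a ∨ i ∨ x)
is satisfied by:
  {i: True, a: False}


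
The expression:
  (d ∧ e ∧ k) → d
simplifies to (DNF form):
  True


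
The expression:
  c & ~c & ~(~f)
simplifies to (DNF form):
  False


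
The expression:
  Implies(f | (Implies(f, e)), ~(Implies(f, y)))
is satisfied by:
  {f: True, y: False}


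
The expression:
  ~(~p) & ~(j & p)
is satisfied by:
  {p: True, j: False}


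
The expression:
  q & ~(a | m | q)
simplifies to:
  False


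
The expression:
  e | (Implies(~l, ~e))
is always true.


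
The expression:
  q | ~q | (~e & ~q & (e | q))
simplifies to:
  True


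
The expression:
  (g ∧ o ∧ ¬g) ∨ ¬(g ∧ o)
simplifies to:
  ¬g ∨ ¬o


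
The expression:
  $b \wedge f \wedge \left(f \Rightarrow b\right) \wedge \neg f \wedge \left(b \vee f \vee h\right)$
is never true.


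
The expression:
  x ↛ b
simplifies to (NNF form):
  x ∧ ¬b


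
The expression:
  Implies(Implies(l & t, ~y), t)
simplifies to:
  t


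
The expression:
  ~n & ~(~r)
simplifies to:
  r & ~n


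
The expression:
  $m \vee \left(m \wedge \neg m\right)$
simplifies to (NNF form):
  $m$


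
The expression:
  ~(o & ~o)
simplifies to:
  True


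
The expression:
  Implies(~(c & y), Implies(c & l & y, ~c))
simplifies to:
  True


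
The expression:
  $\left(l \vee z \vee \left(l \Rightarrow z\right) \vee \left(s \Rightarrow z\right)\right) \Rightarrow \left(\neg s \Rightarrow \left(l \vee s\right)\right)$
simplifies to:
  $l \vee s$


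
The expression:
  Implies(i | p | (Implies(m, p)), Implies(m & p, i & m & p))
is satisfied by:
  {i: True, p: False, m: False}
  {p: False, m: False, i: False}
  {i: True, m: True, p: False}
  {m: True, p: False, i: False}
  {i: True, p: True, m: False}
  {p: True, i: False, m: False}
  {i: True, m: True, p: True}


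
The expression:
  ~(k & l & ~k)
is always true.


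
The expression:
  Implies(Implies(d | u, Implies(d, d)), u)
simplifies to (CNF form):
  u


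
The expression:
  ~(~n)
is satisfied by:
  {n: True}


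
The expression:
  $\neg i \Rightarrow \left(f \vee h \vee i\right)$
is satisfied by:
  {i: True, h: True, f: True}
  {i: True, h: True, f: False}
  {i: True, f: True, h: False}
  {i: True, f: False, h: False}
  {h: True, f: True, i: False}
  {h: True, f: False, i: False}
  {f: True, h: False, i: False}


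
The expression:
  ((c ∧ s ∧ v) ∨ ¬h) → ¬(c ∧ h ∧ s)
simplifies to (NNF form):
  ¬c ∨ ¬h ∨ ¬s ∨ ¬v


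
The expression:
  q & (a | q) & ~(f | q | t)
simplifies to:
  False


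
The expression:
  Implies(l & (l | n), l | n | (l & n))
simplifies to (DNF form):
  True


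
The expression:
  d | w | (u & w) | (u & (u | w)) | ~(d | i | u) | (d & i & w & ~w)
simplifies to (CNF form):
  d | u | w | ~i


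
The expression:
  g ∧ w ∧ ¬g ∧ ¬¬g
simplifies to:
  False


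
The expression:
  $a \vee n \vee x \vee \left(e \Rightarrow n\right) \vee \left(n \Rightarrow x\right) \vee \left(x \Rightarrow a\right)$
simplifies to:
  $\text{True}$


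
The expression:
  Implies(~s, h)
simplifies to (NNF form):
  h | s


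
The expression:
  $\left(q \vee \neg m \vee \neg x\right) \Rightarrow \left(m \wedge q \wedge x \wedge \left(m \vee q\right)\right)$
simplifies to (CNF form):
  $m \wedge x$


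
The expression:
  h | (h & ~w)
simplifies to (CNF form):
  h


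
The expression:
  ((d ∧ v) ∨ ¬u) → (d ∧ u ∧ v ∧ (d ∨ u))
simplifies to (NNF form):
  u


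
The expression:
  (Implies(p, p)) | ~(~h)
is always true.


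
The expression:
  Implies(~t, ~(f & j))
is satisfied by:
  {t: True, j: False, f: False}
  {t: False, j: False, f: False}
  {f: True, t: True, j: False}
  {f: True, t: False, j: False}
  {j: True, t: True, f: False}
  {j: True, t: False, f: False}
  {j: True, f: True, t: True}


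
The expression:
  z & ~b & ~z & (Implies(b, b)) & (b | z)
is never true.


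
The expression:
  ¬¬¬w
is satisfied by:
  {w: False}


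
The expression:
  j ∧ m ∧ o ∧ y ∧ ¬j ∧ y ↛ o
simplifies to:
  False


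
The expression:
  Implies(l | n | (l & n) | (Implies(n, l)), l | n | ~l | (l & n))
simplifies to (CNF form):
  True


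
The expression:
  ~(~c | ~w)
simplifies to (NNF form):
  c & w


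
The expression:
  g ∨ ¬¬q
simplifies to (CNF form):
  g ∨ q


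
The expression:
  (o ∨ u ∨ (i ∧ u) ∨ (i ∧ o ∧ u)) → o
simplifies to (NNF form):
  o ∨ ¬u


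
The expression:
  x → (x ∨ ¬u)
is always true.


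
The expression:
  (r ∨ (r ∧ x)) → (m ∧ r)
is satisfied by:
  {m: True, r: False}
  {r: False, m: False}
  {r: True, m: True}


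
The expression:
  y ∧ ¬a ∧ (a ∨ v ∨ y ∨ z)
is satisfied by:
  {y: True, a: False}


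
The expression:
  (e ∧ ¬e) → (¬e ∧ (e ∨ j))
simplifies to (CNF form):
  True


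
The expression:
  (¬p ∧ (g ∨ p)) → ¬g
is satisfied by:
  {p: True, g: False}
  {g: False, p: False}
  {g: True, p: True}


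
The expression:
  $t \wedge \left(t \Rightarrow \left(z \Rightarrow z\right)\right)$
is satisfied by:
  {t: True}


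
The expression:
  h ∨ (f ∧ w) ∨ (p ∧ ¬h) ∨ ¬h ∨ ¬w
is always true.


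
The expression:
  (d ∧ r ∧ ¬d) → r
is always true.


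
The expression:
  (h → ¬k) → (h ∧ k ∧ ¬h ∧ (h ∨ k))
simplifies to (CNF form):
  h ∧ k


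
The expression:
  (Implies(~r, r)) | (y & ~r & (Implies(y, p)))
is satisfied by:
  {r: True, p: True, y: True}
  {r: True, p: True, y: False}
  {r: True, y: True, p: False}
  {r: True, y: False, p: False}
  {p: True, y: True, r: False}


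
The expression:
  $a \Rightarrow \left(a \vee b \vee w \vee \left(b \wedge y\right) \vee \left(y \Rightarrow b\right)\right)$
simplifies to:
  $\text{True}$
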